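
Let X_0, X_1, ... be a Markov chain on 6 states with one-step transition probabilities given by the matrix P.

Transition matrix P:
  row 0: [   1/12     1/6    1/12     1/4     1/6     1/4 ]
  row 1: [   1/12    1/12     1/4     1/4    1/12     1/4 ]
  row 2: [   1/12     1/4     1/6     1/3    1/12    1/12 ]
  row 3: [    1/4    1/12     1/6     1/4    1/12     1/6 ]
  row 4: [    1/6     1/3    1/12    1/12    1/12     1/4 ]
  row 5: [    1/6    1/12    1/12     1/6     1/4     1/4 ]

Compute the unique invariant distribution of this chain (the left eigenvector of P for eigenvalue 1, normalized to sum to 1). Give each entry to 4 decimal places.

Balance equations π_j = Σ_i π_i·P[i][j]:
  π_0 = 1/12·π_0 + 1/12·π_1 + 1/12·π_2 + 1/4·π_3 + 1/6·π_4 + 1/6·π_5
  π_1 = 1/6·π_0 + 1/12·π_1 + 1/4·π_2 + 1/12·π_3 + 1/3·π_4 + 1/12·π_5
  π_2 = 1/12·π_0 + 1/4·π_1 + 1/6·π_2 + 1/6·π_3 + 1/12·π_4 + 1/12·π_5
  π_3 = 1/4·π_0 + 1/4·π_1 + 1/3·π_2 + 1/4·π_3 + 1/12·π_4 + 1/6·π_5
  π_4 = 1/6·π_0 + 1/12·π_1 + 1/12·π_2 + 1/12·π_3 + 1/12·π_4 + 1/4·π_5
  normalize: π_0 + π_1 + π_2 + π_3 + π_4 + π_5 = 1
Solving the linear system gives exactly π = [38581/259557, 39308/259557, 35992/259557, 57739/259557, 11286/86519, 54079/259557].

π = [0.1486, 0.1514, 0.1387, 0.2225, 0.1304, 0.2084]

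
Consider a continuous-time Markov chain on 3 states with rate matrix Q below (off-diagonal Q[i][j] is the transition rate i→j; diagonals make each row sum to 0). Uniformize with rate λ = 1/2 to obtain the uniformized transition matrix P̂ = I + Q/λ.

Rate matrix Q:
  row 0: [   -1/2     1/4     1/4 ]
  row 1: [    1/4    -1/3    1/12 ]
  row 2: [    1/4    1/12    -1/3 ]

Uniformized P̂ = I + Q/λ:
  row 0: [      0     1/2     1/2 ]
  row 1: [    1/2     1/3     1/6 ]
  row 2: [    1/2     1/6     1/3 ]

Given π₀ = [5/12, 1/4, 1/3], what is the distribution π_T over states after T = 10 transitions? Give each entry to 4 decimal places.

t=0: π = [0.4167, 0.2500, 0.3333]
t=1: π = [0.2917, 0.3472, 0.3611]
t=2: π = [0.3542, 0.3218, 0.3241]
t=3: π = [0.3229, 0.3383, 0.3387]
t=4: π = [0.3385, 0.3307, 0.3308]
t=5: π = [0.3307, 0.3346, 0.3346]
t=6: π = [0.3346, 0.3327, 0.3327]
t=7: π = [0.3327, 0.3337, 0.3337]
t=8: π = [0.3337, 0.3332, 0.3332]
t=9: π = [0.3332, 0.3334, 0.3334]
t=10: π = [0.3334, 0.3333, 0.3333]

π = [0.3334, 0.3333, 0.3333]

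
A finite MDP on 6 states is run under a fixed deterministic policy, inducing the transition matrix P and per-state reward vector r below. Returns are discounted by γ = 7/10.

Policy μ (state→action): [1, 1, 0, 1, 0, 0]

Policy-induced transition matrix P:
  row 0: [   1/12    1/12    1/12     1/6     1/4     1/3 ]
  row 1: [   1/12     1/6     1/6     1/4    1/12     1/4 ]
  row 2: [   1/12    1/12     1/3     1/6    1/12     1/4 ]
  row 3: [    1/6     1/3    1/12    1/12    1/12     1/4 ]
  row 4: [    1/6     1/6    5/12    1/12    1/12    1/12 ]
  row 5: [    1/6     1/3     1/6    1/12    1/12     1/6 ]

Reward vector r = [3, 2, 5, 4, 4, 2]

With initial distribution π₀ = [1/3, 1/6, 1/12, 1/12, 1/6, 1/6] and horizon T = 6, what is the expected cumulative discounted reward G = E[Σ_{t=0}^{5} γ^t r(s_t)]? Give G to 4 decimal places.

t=0: π = [0.3333, 0.1667, 0.0833, 0.0833, 0.1667, 0.1667], E[r] = 3.0833, γ^t·E[r] = 3.083333, running G = 3.083333
t=1: π = [0.1181, 0.1736, 0.1875, 0.1458, 0.1389, 0.2361], E[r] = 3.2500, γ^t·E[r] = 2.275000, running G = 5.358333
t=2: π = [0.1267, 0.2049, 0.2106, 0.1377, 0.1030, 0.2170], E[r] = 3.2402, γ^t·E[r] = 1.587679, running G = 6.946013
t=3: π = [0.1215, 0.1977, 0.2055, 0.1456, 0.1045, 0.2253], E[r] = 3.2380, γ^t·E[r] = 1.110648, running G = 8.056660
t=4: π = [0.1229, 0.2012, 0.2048, 0.1435, 0.1036, 0.2239], E[r] = 3.2315, γ^t·E[r] = 0.775878, running G = 8.832538
t=5: π = [0.1226, 0.2006, 0.2045, 0.1442, 0.1038, 0.2243], E[r] = 3.2321, γ^t·E[r] = 0.543211, running G = 9.375750

G = 9.3757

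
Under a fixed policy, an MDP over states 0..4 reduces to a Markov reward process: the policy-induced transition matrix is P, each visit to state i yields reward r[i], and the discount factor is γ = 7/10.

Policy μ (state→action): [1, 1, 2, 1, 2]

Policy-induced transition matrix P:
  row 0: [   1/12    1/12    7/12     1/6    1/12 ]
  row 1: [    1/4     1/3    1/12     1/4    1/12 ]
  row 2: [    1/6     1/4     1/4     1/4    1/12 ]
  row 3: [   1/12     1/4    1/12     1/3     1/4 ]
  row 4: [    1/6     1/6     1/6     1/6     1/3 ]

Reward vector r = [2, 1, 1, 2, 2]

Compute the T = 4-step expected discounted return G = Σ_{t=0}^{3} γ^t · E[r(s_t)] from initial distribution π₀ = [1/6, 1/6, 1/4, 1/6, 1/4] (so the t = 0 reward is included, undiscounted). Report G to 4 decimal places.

t=0: π = [0.1667, 0.1667, 0.2500, 0.1667, 0.2500], E[r] = 1.5833, γ^t·E[r] = 1.583333, running G = 1.583333
t=1: π = [0.1528, 0.2153, 0.2292, 0.2292, 0.1736], E[r] = 1.5556, γ^t·E[r] = 1.088889, running G = 2.672222
t=2: π = [0.1528, 0.2280, 0.2124, 0.2419, 0.1649], E[r] = 1.5596, γ^t·E[r] = 0.764207, running G = 3.436429
t=3: π = [0.1528, 0.2298, 0.2089, 0.2437, 0.1649], E[r] = 1.5613, γ^t·E[r] = 0.535541, running G = 3.971970

G = 3.9720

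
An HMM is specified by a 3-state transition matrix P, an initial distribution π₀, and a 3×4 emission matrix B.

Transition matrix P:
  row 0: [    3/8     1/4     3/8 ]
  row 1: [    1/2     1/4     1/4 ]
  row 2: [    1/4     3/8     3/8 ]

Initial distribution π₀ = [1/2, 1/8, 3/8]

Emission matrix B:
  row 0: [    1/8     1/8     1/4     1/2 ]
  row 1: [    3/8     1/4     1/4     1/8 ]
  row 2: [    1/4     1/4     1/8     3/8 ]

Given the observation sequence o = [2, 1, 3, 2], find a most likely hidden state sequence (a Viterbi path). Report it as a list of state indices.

t=0: δ = [1.250e-01, 3.125e-02, 4.688e-02]  (obs o_0=2)
t=1: δ = [5.859e-03, 7.812e-03, 1.172e-02]  ψ = [0, 0, 0]  (obs o_1=1)
t=2: δ = [1.953e-03, 5.493e-04, 1.648e-03]  ψ = [1, 2, 2]  (obs o_2=3)
t=3: δ = [1.831e-04, 1.545e-04, 9.155e-05]  ψ = [0, 2, 0]  (obs o_3=2)
backtrack: best end state = 0; path = [0, 1, 0, 0]

path = [0, 1, 0, 0]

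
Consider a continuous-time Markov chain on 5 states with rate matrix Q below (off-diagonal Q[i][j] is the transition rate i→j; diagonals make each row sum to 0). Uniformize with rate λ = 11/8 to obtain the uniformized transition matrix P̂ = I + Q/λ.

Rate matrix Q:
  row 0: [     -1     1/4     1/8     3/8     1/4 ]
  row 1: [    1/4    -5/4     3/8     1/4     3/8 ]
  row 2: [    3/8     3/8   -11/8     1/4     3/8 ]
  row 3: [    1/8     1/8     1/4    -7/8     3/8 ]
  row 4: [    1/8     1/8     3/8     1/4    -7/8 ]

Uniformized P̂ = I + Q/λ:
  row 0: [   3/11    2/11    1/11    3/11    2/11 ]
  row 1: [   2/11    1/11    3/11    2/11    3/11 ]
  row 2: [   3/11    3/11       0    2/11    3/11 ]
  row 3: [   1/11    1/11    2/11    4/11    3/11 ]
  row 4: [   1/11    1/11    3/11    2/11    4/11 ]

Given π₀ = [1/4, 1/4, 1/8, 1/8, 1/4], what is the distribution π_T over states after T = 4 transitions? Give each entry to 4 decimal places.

π = [0.1651, 0.1376, 0.1733, 0.2406, 0.2834]

t=0: π = [0.2500, 0.2500, 0.1250, 0.1250, 0.2500]
t=1: π = [0.1818, 0.1364, 0.1818, 0.2273, 0.2727]
t=2: π = [0.1694, 0.1405, 0.1694, 0.2397, 0.2810]
t=3: π = [0.1653, 0.1371, 0.1739, 0.2408, 0.2829]
t=4: π = [0.1651, 0.1376, 0.1733, 0.2406, 0.2834]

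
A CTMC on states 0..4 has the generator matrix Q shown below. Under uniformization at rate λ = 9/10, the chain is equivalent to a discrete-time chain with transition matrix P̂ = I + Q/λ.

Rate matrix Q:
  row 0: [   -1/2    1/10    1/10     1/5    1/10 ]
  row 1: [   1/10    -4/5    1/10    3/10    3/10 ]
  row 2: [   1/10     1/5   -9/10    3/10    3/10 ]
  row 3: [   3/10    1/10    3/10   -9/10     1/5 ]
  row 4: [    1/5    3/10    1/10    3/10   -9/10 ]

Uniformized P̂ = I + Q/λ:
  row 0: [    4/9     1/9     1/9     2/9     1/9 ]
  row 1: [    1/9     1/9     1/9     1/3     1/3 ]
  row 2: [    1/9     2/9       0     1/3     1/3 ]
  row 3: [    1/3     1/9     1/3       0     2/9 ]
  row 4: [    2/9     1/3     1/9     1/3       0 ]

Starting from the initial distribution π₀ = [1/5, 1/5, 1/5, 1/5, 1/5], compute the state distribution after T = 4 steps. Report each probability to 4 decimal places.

t=0: π = [0.2000, 0.2000, 0.2000, 0.2000, 0.2000]
t=1: π = [0.2444, 0.1778, 0.1333, 0.2444, 0.2000]
t=2: π = [0.2691, 0.1704, 0.1506, 0.2247, 0.1852]
t=3: π = [0.2713, 0.1690, 0.1443, 0.2285, 0.1868]
t=4: π = [0.2731, 0.1687, 0.1459, 0.2270, 0.1854]

π = [0.2731, 0.1687, 0.1459, 0.2270, 0.1854]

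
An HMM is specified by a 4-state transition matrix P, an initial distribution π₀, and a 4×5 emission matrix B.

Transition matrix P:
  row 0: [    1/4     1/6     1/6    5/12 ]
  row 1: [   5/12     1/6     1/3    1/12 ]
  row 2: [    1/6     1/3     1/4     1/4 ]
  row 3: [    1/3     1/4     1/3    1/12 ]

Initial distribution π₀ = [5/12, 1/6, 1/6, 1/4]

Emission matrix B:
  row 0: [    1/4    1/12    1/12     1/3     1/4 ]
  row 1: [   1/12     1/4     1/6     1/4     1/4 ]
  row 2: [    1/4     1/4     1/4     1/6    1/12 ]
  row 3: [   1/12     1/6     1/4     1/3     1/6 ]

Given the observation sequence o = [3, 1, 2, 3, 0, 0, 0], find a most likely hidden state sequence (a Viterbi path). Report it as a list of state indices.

t=0: δ = [1.389e-01, 4.167e-02, 2.778e-02, 8.333e-02]  (obs o_0=3)
t=1: δ = [2.894e-03, 5.787e-03, 6.944e-03, 9.645e-03]  ψ = [0, 0, 3, 0]  (obs o_1=1)
t=2: δ = [2.679e-04, 4.019e-04, 8.038e-04, 4.340e-04]  ψ = [3, 3, 3, 2]  (obs o_2=2)
t=3: δ = [5.582e-05, 6.698e-05, 3.349e-05, 6.698e-05]  ψ = [1, 2, 2, 2]  (obs o_3=3)
t=4: δ = [6.977e-06, 1.395e-06, 5.582e-06, 1.938e-06]  ψ = [1, 3, 1, 0]  (obs o_4=0)
t=5: δ = [4.361e-07, 1.550e-07, 3.489e-07, 2.423e-07]  ψ = [0, 2, 2, 0]  (obs o_5=0)
t=6: δ = [2.725e-08, 9.690e-09, 2.180e-08, 1.514e-08]  ψ = [0, 2, 2, 0]  (obs o_6=0)
backtrack: best end state = 0; path = [0, 3, 2, 1, 0, 0, 0]

path = [0, 3, 2, 1, 0, 0, 0]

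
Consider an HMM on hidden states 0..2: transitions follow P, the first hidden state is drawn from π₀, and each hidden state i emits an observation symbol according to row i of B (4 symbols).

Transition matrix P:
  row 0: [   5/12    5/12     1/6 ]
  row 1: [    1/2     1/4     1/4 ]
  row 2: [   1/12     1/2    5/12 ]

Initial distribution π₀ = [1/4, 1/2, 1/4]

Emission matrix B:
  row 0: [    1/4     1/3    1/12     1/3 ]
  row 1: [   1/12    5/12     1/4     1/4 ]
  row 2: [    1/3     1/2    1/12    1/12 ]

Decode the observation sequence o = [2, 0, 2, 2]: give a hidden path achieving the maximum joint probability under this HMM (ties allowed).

path = [1, 0, 1, 1]

t=0: δ = [2.083e-02, 1.250e-01, 2.083e-02]  (obs o_0=2)
t=1: δ = [1.562e-02, 2.604e-03, 1.042e-02]  ψ = [1, 1, 1]  (obs o_1=0)
t=2: δ = [5.425e-04, 1.628e-03, 3.617e-04]  ψ = [0, 0, 2]  (obs o_2=2)
t=3: δ = [6.782e-05, 1.017e-04, 3.391e-05]  ψ = [1, 1, 1]  (obs o_3=2)
backtrack: best end state = 1; path = [1, 0, 1, 1]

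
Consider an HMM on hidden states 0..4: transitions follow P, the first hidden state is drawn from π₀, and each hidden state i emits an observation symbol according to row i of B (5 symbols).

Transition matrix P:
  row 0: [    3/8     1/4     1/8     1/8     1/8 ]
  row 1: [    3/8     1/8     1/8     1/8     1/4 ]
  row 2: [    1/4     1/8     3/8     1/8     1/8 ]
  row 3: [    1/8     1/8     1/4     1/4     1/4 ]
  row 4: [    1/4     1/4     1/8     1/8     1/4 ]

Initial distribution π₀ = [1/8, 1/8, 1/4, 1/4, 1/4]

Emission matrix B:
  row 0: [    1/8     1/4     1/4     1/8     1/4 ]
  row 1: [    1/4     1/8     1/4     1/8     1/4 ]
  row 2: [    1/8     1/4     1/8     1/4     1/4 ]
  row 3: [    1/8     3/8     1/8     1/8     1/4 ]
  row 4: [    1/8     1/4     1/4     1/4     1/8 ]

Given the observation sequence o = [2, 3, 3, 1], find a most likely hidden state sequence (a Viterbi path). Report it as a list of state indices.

path = [2, 2, 2, 2]

t=0: δ = [3.125e-02, 3.125e-02, 3.125e-02, 3.125e-02, 6.250e-02]  (obs o_0=2)
t=1: δ = [1.953e-03, 1.953e-03, 2.930e-03, 9.766e-04, 3.906e-03]  ψ = [4, 4, 2, 3, 4]  (obs o_1=3)
t=2: δ = [1.221e-04, 1.221e-04, 2.747e-04, 6.104e-05, 2.441e-04]  ψ = [4, 4, 2, 4, 4]  (obs o_2=3)
t=3: δ = [1.717e-05, 7.629e-06, 2.575e-05, 1.287e-05, 1.526e-05]  ψ = [2, 4, 2, 2, 4]  (obs o_3=1)
backtrack: best end state = 2; path = [2, 2, 2, 2]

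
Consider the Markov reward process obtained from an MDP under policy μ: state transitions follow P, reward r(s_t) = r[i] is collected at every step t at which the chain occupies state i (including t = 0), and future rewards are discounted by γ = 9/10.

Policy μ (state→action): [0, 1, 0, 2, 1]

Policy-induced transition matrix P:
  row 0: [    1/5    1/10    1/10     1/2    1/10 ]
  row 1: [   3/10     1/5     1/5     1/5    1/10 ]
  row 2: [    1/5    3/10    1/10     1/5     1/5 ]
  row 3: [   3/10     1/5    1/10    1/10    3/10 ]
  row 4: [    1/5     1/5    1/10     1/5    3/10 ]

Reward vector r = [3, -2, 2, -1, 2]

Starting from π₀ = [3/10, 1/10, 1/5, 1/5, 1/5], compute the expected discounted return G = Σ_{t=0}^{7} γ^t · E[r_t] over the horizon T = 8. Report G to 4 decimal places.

t=0: π = [0.3000, 0.1000, 0.2000, 0.2000, 0.2000], E[r] = 1.3000, γ^t·E[r] = 1.300000, running G = 1.300000
t=1: π = [0.2300, 0.1900, 0.1100, 0.2700, 0.2000], E[r] = 0.6600, γ^t·E[r] = 0.594000, running G = 1.894000
t=2: π = [0.2460, 0.1880, 0.1190, 0.2420, 0.2050], E[r] = 0.7680, γ^t·E[r] = 0.622080, running G = 2.516080
t=3: π = [0.2430, 0.1873, 0.1188, 0.2496, 0.2013], E[r] = 0.7450, γ^t·E[r] = 0.543105, running G = 3.059185
t=4: π = [0.2437, 0.1876, 0.1187, 0.2479, 0.2021], E[r] = 0.7496, γ^t·E[r] = 0.491780, running G = 3.550965
t=5: π = [0.2436, 0.1875, 0.1188, 0.2483, 0.2019], E[r] = 0.7486, γ^t·E[r] = 0.442039, running G = 3.993004
t=6: π = [0.2436, 0.1875, 0.1188, 0.2482, 0.2019], E[r] = 0.7488, γ^t·E[r] = 0.397941, running G = 4.390945
t=7: π = [0.2436, 0.1875, 0.1188, 0.2483, 0.2019], E[r] = 0.7488, γ^t·E[r] = 0.358127, running G = 4.749072

G = 4.7491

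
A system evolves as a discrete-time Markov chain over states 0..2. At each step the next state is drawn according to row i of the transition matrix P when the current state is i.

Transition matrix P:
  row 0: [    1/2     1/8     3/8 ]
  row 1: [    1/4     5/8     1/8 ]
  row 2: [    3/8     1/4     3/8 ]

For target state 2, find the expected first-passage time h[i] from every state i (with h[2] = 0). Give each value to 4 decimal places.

h = [3.2000, 4.8000, 0.0000]

First-step conditioning: h[2] = 0; for i ≠ 2, h[i] = 1 + Σ_k P[i][k]·h[k].
  h[0] = 1 + 1/2·h[0] + 1/8·h[1]
  h[1] = 1 + 1/4·h[0] + 5/8·h[1]
Solving the 2×2 linear system over states ≠ 2 gives exactly h = [16/5, 24/5, 0] (h[2] = 0 is the target).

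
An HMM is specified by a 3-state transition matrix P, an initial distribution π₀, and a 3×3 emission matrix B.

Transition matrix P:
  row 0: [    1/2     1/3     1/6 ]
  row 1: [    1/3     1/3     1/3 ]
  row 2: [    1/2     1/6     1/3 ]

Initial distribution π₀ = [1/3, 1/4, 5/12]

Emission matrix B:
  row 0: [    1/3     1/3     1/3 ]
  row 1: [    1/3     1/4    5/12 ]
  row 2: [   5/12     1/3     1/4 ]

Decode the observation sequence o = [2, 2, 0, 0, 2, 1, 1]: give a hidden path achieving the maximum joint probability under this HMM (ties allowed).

t=0: δ = [1.111e-01, 1.042e-01, 1.042e-01]  (obs o_0=2)
t=1: δ = [1.852e-02, 1.543e-02, 8.681e-03]  ψ = [0, 0, 1]  (obs o_1=2)
t=2: δ = [3.086e-03, 2.058e-03, 2.143e-03]  ψ = [0, 0, 1]  (obs o_2=0)
t=3: δ = [5.144e-04, 3.429e-04, 2.977e-04]  ψ = [0, 0, 2]  (obs o_3=0)
t=4: δ = [8.573e-05, 7.144e-05, 2.858e-05]  ψ = [0, 0, 1]  (obs o_4=2)
t=5: δ = [1.429e-05, 7.144e-06, 7.938e-06]  ψ = [0, 0, 1]  (obs o_5=1)
t=6: δ = [2.381e-06, 1.191e-06, 8.820e-07]  ψ = [0, 0, 2]  (obs o_6=1)
backtrack: best end state = 0; path = [0, 0, 0, 0, 0, 0, 0]

path = [0, 0, 0, 0, 0, 0, 0]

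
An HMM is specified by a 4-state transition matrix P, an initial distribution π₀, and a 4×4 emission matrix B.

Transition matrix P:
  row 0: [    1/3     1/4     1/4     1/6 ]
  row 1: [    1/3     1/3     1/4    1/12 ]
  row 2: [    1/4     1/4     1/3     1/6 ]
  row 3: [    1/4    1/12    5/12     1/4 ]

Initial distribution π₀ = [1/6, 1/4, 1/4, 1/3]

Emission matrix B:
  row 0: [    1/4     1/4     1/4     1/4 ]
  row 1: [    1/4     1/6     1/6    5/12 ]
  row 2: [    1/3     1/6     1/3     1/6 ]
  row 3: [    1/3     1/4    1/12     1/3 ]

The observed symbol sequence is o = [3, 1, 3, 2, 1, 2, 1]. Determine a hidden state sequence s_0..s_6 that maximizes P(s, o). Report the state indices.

path = [1, 0, 1, 0, 0, 0, 0]

t=0: δ = [4.167e-02, 1.042e-01, 4.167e-02, 1.111e-01]  (obs o_0=3)
t=1: δ = [8.681e-03, 5.787e-03, 7.716e-03, 6.944e-03]  ψ = [1, 1, 3, 3]  (obs o_1=1)
t=2: δ = [7.234e-04, 9.042e-04, 4.823e-04, 5.787e-04]  ψ = [0, 0, 3, 3]  (obs o_2=3)
t=3: δ = [7.535e-05, 5.023e-05, 8.038e-05, 1.206e-05]  ψ = [1, 1, 3, 3]  (obs o_3=2)
t=4: δ = [6.279e-06, 3.349e-06, 4.465e-06, 3.349e-06]  ψ = [0, 2, 2, 2]  (obs o_4=1)
t=5: δ = [5.233e-07, 2.616e-07, 5.233e-07, 8.721e-08]  ψ = [0, 0, 0, 0]  (obs o_5=2)
t=6: δ = [4.361e-08, 2.180e-08, 2.907e-08, 2.180e-08]  ψ = [0, 0, 2, 0]  (obs o_6=1)
backtrack: best end state = 0; path = [1, 0, 1, 0, 0, 0, 0]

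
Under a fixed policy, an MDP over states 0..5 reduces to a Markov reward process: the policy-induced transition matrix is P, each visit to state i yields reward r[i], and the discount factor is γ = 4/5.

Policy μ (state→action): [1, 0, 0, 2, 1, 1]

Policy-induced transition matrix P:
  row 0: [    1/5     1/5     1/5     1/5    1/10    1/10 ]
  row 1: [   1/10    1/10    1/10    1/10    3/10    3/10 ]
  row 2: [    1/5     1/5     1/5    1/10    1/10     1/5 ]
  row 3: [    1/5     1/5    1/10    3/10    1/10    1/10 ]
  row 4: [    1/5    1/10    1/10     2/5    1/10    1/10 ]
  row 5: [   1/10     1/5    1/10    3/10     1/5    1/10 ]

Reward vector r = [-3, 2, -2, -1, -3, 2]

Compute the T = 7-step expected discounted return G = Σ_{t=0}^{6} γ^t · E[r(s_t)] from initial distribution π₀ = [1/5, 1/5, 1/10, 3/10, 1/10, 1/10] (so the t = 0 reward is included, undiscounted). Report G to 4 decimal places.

t=0: π = [0.2000, 0.2000, 0.1000, 0.3000, 0.1000, 0.1000], E[r] = -0.8000, γ^t·E[r] = -0.800000, running G = -0.800000
t=1: π = [0.1700, 0.1700, 0.1300, 0.2300, 0.1500, 0.1500], E[r] = -0.8100, γ^t·E[r] = -0.648000, running G = -1.448000
t=2: π = [0.1680, 0.1680, 0.1300, 0.2380, 0.1490, 0.1470], E[r] = -0.8190, γ^t·E[r] = -0.524160, running G = -1.972160
t=3: π = [0.1685, 0.1683, 0.1298, 0.2385, 0.1483, 0.1466], E[r] = -0.8187, γ^t·E[r] = -0.419174, running G = -2.391334
t=4: π = [0.1685, 0.1683, 0.1298, 0.2384, 0.1483, 0.1466], E[r] = -0.8186, γ^t·E[r] = -0.335278, running G = -2.726612
t=5: π = [0.1685, 0.1683, 0.1298, 0.2383, 0.1483, 0.1467], E[r] = -0.8185, γ^t·E[r] = -0.268221, running G = -2.994834
t=6: π = [0.1685, 0.1683, 0.1298, 0.2383, 0.1483, 0.1467], E[r] = -0.8185, γ^t·E[r] = -0.214578, running G = -3.209412

G = -3.2094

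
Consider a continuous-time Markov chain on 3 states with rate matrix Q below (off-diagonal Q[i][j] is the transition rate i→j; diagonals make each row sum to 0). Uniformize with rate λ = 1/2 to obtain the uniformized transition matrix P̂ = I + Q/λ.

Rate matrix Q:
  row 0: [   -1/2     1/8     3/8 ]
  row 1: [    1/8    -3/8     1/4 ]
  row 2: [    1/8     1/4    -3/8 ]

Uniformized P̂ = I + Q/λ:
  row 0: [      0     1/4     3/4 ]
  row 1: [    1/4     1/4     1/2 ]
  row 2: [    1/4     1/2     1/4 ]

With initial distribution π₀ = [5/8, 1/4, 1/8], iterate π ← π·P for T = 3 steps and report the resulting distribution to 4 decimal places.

π = [0.1934, 0.3418, 0.4648]

t=0: π = [0.6250, 0.2500, 0.1250]
t=1: π = [0.0938, 0.2813, 0.6250]
t=2: π = [0.2266, 0.4063, 0.3672]
t=3: π = [0.1934, 0.3418, 0.4648]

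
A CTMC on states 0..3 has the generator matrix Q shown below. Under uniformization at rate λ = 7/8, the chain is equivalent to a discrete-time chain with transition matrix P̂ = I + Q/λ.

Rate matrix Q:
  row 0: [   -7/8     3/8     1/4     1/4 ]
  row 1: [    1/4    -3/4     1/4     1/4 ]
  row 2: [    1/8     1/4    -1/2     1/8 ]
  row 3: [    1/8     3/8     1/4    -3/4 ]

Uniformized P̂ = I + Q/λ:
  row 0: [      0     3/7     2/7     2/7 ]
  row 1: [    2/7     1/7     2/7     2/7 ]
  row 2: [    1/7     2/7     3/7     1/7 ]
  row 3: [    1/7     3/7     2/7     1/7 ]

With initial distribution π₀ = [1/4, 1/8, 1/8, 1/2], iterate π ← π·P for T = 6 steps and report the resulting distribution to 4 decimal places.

t=0: π = [0.2500, 0.1250, 0.1250, 0.5000]
t=1: π = [0.1250, 0.3750, 0.3036, 0.1964]
t=2: π = [0.1786, 0.2781, 0.3291, 0.2143]
t=3: π = [0.1571, 0.3021, 0.3327, 0.2081]
t=4: π = [0.1636, 0.2947, 0.3332, 0.2085]
t=5: π = [0.1616, 0.2968, 0.3333, 0.2083]
t=6: π = [0.1622, 0.2962, 0.3333, 0.2083]

π = [0.1622, 0.2962, 0.3333, 0.2083]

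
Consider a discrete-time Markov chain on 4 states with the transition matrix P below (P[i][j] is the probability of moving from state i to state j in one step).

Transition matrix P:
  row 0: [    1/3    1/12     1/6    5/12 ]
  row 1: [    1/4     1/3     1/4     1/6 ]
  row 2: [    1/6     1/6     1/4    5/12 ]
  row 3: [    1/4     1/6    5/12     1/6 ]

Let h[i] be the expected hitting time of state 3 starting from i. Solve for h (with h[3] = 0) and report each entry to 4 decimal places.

First-step conditioning: h[3] = 0; for i ≠ 3, h[i] = 1 + Σ_k P[i][k]·h[k].
  h[0] = 1 + 1/3·h[0] + 1/12·h[1] + 1/6·h[2]
  h[1] = 1 + 1/4·h[0] + 1/3·h[1] + 1/4·h[2]
  h[2] = 1 + 1/6·h[0] + 1/6·h[1] + 1/4·h[2]
Solving the 3×3 linear system over states ≠ 3 gives exactly h = [1176/451, 1572/451, 1212/451, 0] (h[3] = 0 is the target).

h = [2.6075, 3.4856, 2.6874, 0.0000]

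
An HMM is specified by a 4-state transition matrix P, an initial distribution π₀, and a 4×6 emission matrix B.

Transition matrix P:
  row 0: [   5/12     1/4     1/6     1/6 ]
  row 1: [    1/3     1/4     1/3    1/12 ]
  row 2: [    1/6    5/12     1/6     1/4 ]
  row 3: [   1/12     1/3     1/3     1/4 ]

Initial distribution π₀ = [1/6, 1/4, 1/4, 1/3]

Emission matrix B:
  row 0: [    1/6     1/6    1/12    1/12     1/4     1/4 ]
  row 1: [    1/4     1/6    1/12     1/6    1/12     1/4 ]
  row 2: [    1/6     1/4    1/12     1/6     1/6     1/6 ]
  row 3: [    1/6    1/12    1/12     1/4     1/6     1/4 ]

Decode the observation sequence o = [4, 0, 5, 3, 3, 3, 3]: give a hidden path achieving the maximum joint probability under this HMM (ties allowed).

t=0: δ = [4.167e-02, 2.083e-02, 4.167e-02, 5.556e-02]  (obs o_0=4)
t=1: δ = [2.894e-03, 4.630e-03, 3.086e-03, 2.315e-03]  ψ = [0, 3, 3, 3]  (obs o_1=0)
t=2: δ = [3.858e-04, 3.215e-04, 2.572e-04, 1.929e-04]  ψ = [1, 2, 1, 2]  (obs o_2=5)
t=3: δ = [1.340e-05, 1.786e-05, 1.786e-05, 1.608e-05]  ψ = [0, 2, 1, 0]  (obs o_3=3)
t=4: δ = [4.961e-07, 1.240e-06, 9.923e-07, 1.116e-06]  ψ = [1, 2, 1, 2]  (obs o_4=3)
t=5: δ = [3.445e-08, 6.891e-08, 6.891e-08, 6.977e-08]  ψ = [1, 2, 1, 3]  (obs o_5=3)
t=6: δ = [1.914e-09, 4.785e-09, 3.876e-09, 4.361e-09]  ψ = [1, 2, 3, 3]  (obs o_6=3)
backtrack: best end state = 1; path = [3, 2, 1, 2, 1, 2, 1]

path = [3, 2, 1, 2, 1, 2, 1]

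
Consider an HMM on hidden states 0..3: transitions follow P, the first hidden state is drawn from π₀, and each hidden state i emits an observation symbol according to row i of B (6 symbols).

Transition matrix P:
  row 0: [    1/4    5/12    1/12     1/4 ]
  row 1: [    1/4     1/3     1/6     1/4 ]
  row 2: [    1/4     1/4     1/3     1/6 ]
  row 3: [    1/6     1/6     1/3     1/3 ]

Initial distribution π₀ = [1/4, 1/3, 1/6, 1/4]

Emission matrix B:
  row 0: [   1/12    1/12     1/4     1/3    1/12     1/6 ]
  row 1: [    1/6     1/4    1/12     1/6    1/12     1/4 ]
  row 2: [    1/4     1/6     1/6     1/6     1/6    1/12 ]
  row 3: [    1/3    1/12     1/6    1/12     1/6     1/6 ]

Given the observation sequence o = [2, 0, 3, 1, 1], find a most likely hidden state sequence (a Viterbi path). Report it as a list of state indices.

path = [0, 1, 0, 1, 1]

t=0: δ = [6.250e-02, 2.778e-02, 2.778e-02, 4.167e-02]  (obs o_0=2)
t=1: δ = [1.302e-03, 4.340e-03, 3.472e-03, 5.208e-03]  ψ = [0, 0, 3, 0]  (obs o_1=0)
t=2: δ = [3.617e-04, 2.411e-04, 2.894e-04, 1.447e-04]  ψ = [1, 1, 3, 3]  (obs o_2=3)
t=3: δ = [7.535e-06, 3.768e-05, 1.608e-05, 7.535e-06]  ψ = [0, 0, 2, 0]  (obs o_3=1)
t=4: δ = [7.849e-07, 3.140e-06, 1.047e-06, 7.849e-07]  ψ = [1, 1, 1, 1]  (obs o_4=1)
backtrack: best end state = 1; path = [0, 1, 0, 1, 1]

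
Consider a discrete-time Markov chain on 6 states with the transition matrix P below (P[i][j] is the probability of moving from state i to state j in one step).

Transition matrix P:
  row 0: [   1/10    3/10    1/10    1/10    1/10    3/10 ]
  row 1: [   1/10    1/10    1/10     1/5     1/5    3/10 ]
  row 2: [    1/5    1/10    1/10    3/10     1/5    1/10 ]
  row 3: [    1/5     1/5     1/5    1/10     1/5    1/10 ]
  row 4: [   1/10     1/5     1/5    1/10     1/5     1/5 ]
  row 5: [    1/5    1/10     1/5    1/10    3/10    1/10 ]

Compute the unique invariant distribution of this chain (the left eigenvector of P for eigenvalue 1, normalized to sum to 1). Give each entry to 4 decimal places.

π = [0.1483, 0.1647, 0.1534, 0.1471, 0.2035, 0.1830]

Balance equations π_j = Σ_i π_i·P[i][j]:
  π_0 = 1/10·π_0 + 1/10·π_1 + 1/5·π_2 + 1/5·π_3 + 1/10·π_4 + 1/5·π_5
  π_1 = 3/10·π_0 + 1/10·π_1 + 1/10·π_2 + 1/5·π_3 + 1/5·π_4 + 1/10·π_5
  π_2 = 1/10·π_0 + 1/10·π_1 + 1/10·π_2 + 1/5·π_3 + 1/5·π_4 + 1/5·π_5
  π_3 = 1/10·π_0 + 1/5·π_1 + 3/10·π_2 + 1/10·π_3 + 1/10·π_4 + 1/10·π_5
  π_4 = 1/10·π_0 + 1/5·π_1 + 1/5·π_2 + 1/5·π_3 + 1/5·π_4 + 3/10·π_5
  normalize: π_0 + π_1 + π_2 + π_3 + π_4 + π_5 = 1
Solving the linear system gives exactly π = [19748/133121, 21929/133121, 20415/133121, 19588/133121, 27085/133121, 24356/133121].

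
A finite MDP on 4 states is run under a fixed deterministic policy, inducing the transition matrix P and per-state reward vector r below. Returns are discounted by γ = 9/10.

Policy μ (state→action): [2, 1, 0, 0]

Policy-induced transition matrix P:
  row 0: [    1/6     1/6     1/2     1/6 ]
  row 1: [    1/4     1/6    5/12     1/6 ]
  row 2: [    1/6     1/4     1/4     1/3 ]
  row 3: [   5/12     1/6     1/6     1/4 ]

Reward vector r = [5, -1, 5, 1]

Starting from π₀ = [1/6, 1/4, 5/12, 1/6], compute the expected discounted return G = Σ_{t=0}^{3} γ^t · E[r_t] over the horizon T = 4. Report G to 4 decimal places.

G = 9.7758

t=0: π = [0.1667, 0.2500, 0.4167, 0.1667], E[r] = 2.8333, γ^t·E[r] = 2.833333, running G = 2.833333
t=1: π = [0.2292, 0.2014, 0.3194, 0.2500], E[r] = 2.7917, γ^t·E[r] = 2.512500, running G = 5.345833
t=2: π = [0.2459, 0.1933, 0.3200, 0.2407], E[r] = 2.8773, γ^t·E[r] = 2.330625, running G = 7.676458
t=3: π = [0.2430, 0.1933, 0.3236, 0.2401], E[r] = 2.8797, γ^t·E[r] = 2.099320, running G = 9.775779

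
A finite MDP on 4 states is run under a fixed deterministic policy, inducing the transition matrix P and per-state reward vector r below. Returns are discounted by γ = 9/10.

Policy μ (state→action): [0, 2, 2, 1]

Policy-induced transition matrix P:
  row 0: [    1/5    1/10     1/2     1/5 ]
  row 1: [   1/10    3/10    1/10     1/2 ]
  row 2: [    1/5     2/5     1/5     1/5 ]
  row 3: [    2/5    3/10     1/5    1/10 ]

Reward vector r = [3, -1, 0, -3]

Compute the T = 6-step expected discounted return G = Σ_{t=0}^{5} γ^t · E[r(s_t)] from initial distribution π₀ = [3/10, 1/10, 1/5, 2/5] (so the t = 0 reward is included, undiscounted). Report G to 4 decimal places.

t=0: π = [0.3000, 0.1000, 0.2000, 0.4000], E[r] = -0.4000, γ^t·E[r] = -0.400000, running G = -0.400000
t=1: π = [0.2700, 0.2600, 0.2800, 0.1900], E[r] = -0.0200, γ^t·E[r] = -0.018000, running G = -0.418000
t=2: π = [0.2120, 0.2740, 0.2550, 0.2590], E[r] = -0.4150, γ^t·E[r] = -0.336150, running G = -0.754150
t=3: π = [0.2244, 0.2831, 0.2362, 0.2563], E[r] = -0.3788, γ^t·E[r] = -0.276145, running G = -1.030295
t=4: π = [0.2230, 0.2787, 0.2390, 0.2593], E[r] = -0.3878, γ^t·E[r] = -0.254429, running G = -1.284724
t=5: π = [0.2240, 0.2793, 0.2390, 0.2577], E[r] = -0.3804, γ^t·E[r] = -0.224640, running G = -1.509364

G = -1.5094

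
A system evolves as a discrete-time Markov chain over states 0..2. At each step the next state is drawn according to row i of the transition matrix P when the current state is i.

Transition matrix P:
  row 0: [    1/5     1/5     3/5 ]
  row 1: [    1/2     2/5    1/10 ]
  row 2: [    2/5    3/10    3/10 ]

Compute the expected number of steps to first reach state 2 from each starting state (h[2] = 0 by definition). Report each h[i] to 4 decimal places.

First-step conditioning: h[2] = 0; for i ≠ 2, h[i] = 1 + Σ_k P[i][k]·h[k].
  h[0] = 1 + 1/5·h[0] + 1/5·h[1]
  h[1] = 1 + 1/2·h[0] + 2/5·h[1]
Solving the 2×2 linear system over states ≠ 2 gives exactly h = [40/19, 65/19, 0] (h[2] = 0 is the target).

h = [2.1053, 3.4211, 0.0000]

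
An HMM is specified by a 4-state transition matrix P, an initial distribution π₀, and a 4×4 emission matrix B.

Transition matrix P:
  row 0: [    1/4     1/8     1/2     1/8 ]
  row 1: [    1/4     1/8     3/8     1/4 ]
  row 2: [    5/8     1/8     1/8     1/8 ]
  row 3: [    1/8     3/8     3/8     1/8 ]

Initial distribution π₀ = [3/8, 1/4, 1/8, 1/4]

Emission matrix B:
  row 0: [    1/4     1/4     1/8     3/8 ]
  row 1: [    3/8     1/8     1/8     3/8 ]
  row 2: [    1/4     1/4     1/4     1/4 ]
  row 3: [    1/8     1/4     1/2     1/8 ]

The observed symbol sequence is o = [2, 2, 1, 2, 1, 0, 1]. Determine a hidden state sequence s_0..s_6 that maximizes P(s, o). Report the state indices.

path = [3, 2, 0, 2, 0, 2, 0]

t=0: δ = [4.688e-02, 3.125e-02, 3.125e-02, 1.250e-01]  (obs o_0=2)
t=1: δ = [2.441e-03, 5.859e-03, 1.172e-02, 7.812e-03]  ψ = [2, 3, 3, 3]  (obs o_1=2)
t=2: δ = [1.831e-03, 3.662e-04, 7.324e-04, 3.662e-04]  ψ = [2, 3, 3, 1]  (obs o_2=1)
t=3: δ = [5.722e-05, 2.861e-05, 2.289e-04, 1.144e-04]  ψ = [0, 0, 0, 0]  (obs o_3=2)
t=4: δ = [3.576e-05, 5.364e-06, 1.073e-05, 7.153e-06]  ψ = [2, 3, 3, 2]  (obs o_4=1)
t=5: δ = [2.235e-06, 1.676e-06, 4.470e-06, 5.588e-07]  ψ = [0, 0, 0, 0]  (obs o_5=0)
t=6: δ = [6.985e-07, 6.985e-08, 2.794e-07, 1.397e-07]  ψ = [2, 2, 0, 2]  (obs o_6=1)
backtrack: best end state = 0; path = [3, 2, 0, 2, 0, 2, 0]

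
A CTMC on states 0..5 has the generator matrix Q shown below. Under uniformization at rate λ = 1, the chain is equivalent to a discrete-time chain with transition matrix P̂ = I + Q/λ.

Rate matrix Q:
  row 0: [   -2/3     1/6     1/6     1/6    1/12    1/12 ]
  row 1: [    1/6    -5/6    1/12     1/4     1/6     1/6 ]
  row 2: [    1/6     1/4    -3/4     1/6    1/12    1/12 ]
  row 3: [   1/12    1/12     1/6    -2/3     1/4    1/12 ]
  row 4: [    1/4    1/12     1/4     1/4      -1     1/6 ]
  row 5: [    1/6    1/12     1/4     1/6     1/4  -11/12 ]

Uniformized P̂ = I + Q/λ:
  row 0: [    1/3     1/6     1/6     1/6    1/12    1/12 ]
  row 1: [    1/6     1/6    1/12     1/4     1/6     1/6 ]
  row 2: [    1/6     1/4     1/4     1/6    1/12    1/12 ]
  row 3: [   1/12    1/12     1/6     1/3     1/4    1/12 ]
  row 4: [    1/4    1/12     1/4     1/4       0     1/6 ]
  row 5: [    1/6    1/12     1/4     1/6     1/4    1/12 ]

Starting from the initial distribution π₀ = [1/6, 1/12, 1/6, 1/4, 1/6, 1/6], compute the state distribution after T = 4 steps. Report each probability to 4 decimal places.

π = [0.1911, 0.1431, 0.1912, 0.2283, 0.1395, 0.1069]

t=0: π = [0.1667, 0.0833, 0.1667, 0.2500, 0.1667, 0.1667]
t=1: π = [0.1875, 0.1319, 0.2014, 0.2292, 0.1458, 0.1042]
t=2: π = [0.1910, 0.1435, 0.1933, 0.2280, 0.1377, 0.1065]
t=3: π = [0.1910, 0.1434, 0.1912, 0.2281, 0.1396, 0.1068]
t=4: π = [0.1911, 0.1431, 0.1912, 0.2283, 0.1395, 0.1069]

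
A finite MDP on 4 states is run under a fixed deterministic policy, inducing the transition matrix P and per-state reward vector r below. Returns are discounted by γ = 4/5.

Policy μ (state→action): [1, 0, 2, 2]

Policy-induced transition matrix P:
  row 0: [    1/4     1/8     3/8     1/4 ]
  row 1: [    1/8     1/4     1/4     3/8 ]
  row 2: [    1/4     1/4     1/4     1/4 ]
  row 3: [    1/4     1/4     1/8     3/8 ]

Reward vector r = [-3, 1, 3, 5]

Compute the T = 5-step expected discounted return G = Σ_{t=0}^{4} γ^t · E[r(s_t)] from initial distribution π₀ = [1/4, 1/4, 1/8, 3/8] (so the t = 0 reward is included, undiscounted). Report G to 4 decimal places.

G = 6.1744

t=0: π = [0.2500, 0.2500, 0.1250, 0.3750], E[r] = 1.7500, γ^t·E[r] = 1.750000, running G = 1.750000
t=1: π = [0.2188, 0.2188, 0.2344, 0.3281], E[r] = 1.9063, γ^t·E[r] = 1.525000, running G = 3.275000
t=2: π = [0.2227, 0.2227, 0.2363, 0.3184], E[r] = 1.8555, γ^t·E[r] = 1.187500, running G = 4.462500
t=3: π = [0.2222, 0.2222, 0.2380, 0.3176], E[r] = 1.8579, γ^t·E[r] = 0.951250, running G = 5.413750
t=4: π = [0.2222, 0.2222, 0.2381, 0.3175], E[r] = 1.8571, γ^t·E[r] = 0.760675, running G = 6.174425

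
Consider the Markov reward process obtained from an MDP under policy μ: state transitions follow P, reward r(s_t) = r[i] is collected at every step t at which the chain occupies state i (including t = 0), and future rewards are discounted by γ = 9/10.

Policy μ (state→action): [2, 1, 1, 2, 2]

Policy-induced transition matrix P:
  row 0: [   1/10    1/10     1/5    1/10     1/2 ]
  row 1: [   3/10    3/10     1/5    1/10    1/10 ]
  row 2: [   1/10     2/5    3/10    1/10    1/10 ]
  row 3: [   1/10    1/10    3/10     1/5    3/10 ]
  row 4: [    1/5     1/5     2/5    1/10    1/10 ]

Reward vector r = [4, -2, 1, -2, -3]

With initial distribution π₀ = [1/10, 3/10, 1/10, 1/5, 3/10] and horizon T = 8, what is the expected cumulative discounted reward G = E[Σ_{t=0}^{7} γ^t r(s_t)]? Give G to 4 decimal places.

G = -2.8906

t=0: π = [0.1000, 0.3000, 0.1000, 0.2000, 0.3000], E[r] = -1.4000, γ^t·E[r] = -1.400000, running G = -1.400000
t=1: π = [0.1900, 0.2200, 0.2900, 0.1200, 0.1800], E[r] = -0.1700, γ^t·E[r] = -0.153000, running G = -1.553000
t=2: π = [0.1620, 0.2490, 0.2770, 0.1120, 0.2000], E[r] = -0.3970, γ^t·E[r] = -0.321570, running G = -1.874570
t=3: π = [0.1698, 0.2529, 0.2789, 0.1112, 0.1872], E[r] = -0.3317, γ^t·E[r] = -0.241809, running G = -2.116379
t=4: π = [0.1693, 0.2530, 0.2765, 0.1111, 0.1902], E[r] = -0.3450, γ^t·E[r] = -0.226361, running G = -2.342740
t=5: π = [0.1696, 0.2525, 0.2768, 0.1111, 0.1899], E[r] = -0.3419, γ^t·E[r] = -0.201899, running G = -2.544639
t=6: π = [0.1695, 0.2525, 0.2768, 0.1111, 0.1901], E[r] = -0.3427, γ^t·E[r] = -0.182130, running G = -2.726769
t=7: π = [0.1695, 0.2525, 0.2768, 0.1111, 0.1900], E[r] = -0.3425, γ^t·E[r] = -0.163830, running G = -2.890599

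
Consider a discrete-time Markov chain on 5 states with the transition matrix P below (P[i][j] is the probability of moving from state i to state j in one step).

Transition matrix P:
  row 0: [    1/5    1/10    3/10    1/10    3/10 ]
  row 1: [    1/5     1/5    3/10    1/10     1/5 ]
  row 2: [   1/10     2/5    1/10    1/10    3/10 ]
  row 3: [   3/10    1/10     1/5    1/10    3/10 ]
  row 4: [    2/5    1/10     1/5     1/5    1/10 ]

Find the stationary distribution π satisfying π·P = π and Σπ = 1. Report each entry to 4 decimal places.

Balance equations π_j = Σ_i π_i·P[i][j]:
  π_0 = 1/5·π_0 + 1/5·π_1 + 1/10·π_2 + 3/10·π_3 + 2/5·π_4
  π_1 = 1/10·π_0 + 1/5·π_1 + 2/5·π_2 + 1/10·π_3 + 1/10·π_4
  π_2 = 3/10·π_0 + 3/10·π_1 + 1/10·π_2 + 1/5·π_3 + 1/5·π_4
  π_3 = 1/10·π_0 + 1/10·π_1 + 1/10·π_2 + 1/10·π_3 + 1/5·π_4
  normalize: π_0 + π_1 + π_2 + π_3 + π_4 = 1
Solving the linear system gives exactly π = [3067/12927, 795/4309, 2846/12927, 532/4309, 1011/4309].

π = [0.2373, 0.1845, 0.2202, 0.1235, 0.2346]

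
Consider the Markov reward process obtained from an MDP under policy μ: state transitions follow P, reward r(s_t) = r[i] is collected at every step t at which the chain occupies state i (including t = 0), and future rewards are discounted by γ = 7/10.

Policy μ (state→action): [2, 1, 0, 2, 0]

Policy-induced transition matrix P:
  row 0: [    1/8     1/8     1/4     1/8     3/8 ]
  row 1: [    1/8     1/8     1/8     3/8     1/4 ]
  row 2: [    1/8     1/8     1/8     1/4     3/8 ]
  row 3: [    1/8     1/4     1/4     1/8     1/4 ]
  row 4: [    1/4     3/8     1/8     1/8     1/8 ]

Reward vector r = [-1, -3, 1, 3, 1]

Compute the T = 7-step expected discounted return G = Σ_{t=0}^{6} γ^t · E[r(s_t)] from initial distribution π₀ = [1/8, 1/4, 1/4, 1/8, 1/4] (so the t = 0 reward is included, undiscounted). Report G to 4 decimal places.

t=0: π = [0.1250, 0.2500, 0.2500, 0.1250, 0.2500], E[r] = 0.0000, γ^t·E[r] = 0.000000, running G = 0.000000
t=1: π = [0.1563, 0.2031, 0.1563, 0.2188, 0.2656], E[r] = 0.3125, γ^t·E[r] = 0.218750, running G = 0.218750
t=2: π = [0.1582, 0.2188, 0.1719, 0.1953, 0.2559], E[r] = 0.1992, γ^t·E[r] = 0.097617, running G = 0.316367
t=3: π = [0.1570, 0.2134, 0.1692, 0.2012, 0.2593], E[r] = 0.2349, γ^t·E[r] = 0.080558, running G = 0.396925
t=4: π = [0.1574, 0.2150, 0.1698, 0.1995, 0.2584], E[r] = 0.2243, γ^t·E[r] = 0.053855, running G = 0.450781
t=5: π = [0.1573, 0.2145, 0.1696, 0.2000, 0.2586], E[r] = 0.2272, γ^t·E[r] = 0.038190, running G = 0.488971
t=6: π = [0.1573, 0.2146, 0.1697, 0.1998, 0.2585], E[r] = 0.2264, γ^t·E[r] = 0.026640, running G = 0.515610

G = 0.5156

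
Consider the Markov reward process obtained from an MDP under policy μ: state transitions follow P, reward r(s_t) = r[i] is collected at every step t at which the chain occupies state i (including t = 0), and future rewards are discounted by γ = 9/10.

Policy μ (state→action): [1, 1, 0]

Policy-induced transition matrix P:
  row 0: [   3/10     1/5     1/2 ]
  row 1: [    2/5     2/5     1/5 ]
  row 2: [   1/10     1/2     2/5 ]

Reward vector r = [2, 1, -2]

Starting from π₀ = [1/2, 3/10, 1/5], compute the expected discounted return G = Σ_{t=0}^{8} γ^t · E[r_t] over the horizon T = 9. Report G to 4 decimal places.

G = 1.8798

t=0: π = [0.5000, 0.3000, 0.2000], E[r] = 0.9000, γ^t·E[r] = 0.900000, running G = 0.900000
t=1: π = [0.2900, 0.3200, 0.3900], E[r] = 0.1200, γ^t·E[r] = 0.108000, running G = 1.008000
t=2: π = [0.2540, 0.3810, 0.3650], E[r] = 0.1590, γ^t·E[r] = 0.128790, running G = 1.136790
t=3: π = [0.2651, 0.3857, 0.3492], E[r] = 0.2175, γ^t·E[r] = 0.158558, running G = 1.295348
t=4: π = [0.2687, 0.3819, 0.3494], E[r] = 0.2206, γ^t·E[r] = 0.144749, running G = 1.440096
t=5: π = [0.2683, 0.3812, 0.3505], E[r] = 0.2168, γ^t·E[r] = 0.128040, running G = 1.568136
t=6: π = [0.2680, 0.3814, 0.3506], E[r] = 0.2162, γ^t·E[r] = 0.114919, running G = 1.683055
t=7: π = [0.2680, 0.3815, 0.3505], E[r] = 0.2164, γ^t·E[r] = 0.103525, running G = 1.786581
t=8: π = [0.2680, 0.3814, 0.3505], E[r] = 0.2165, γ^t·E[r] = 0.093199, running G = 1.879780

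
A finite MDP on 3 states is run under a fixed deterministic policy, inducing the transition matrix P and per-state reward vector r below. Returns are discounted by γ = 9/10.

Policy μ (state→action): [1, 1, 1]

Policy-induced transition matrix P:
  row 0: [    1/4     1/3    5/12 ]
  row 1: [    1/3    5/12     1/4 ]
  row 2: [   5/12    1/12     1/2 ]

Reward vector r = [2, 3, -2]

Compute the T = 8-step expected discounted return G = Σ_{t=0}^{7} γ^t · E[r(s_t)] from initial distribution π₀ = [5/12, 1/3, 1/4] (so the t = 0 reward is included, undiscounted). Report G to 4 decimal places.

t=0: π = [0.4167, 0.3333, 0.2500], E[r] = 1.3333, γ^t·E[r] = 1.333333, running G = 1.333333
t=1: π = [0.3194, 0.2986, 0.3819], E[r] = 0.7708, γ^t·E[r] = 0.693750, running G = 2.027083
t=2: π = [0.3385, 0.2627, 0.3987], E[r] = 0.6678, γ^t·E[r] = 0.540938, running G = 2.568021
t=3: π = [0.3383, 0.2555, 0.4061], E[r] = 0.6311, γ^t·E[r] = 0.460090, running G = 3.028111
t=4: π = [0.3390, 0.2531, 0.4079], E[r] = 0.6214, γ^t·E[r] = 0.407721, running G = 3.435832
t=5: π = [0.3391, 0.2524, 0.4085], E[r] = 0.6185, γ^t·E[r] = 0.365243, running G = 3.801074
t=6: π = [0.3391, 0.2523, 0.4086], E[r] = 0.6177, γ^t·E[r] = 0.328283, running G = 4.129358
t=7: π = [0.3391, 0.2522, 0.4087], E[r] = 0.6175, γ^t·E[r] = 0.295342, running G = 4.424700

G = 4.4247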